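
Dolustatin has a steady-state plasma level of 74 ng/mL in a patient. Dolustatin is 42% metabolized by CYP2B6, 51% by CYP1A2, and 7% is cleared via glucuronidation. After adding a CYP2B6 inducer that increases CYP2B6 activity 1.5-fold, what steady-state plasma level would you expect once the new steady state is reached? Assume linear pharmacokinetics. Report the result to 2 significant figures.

61 ng/mL

The CYP2B6 pathway (42% of clearance) rises to 1.5× activity: 0.42 × 1.5 = 0.63.
CYP1A2 (51%) and the residual 7% are unaffected.
Relative clearance = 0.63 + 0.51 + 0.07 = 1.21.
Steady-state plasma level ∝ 1/CL, so new value = 74 / 1.21 = 61 ng/mL.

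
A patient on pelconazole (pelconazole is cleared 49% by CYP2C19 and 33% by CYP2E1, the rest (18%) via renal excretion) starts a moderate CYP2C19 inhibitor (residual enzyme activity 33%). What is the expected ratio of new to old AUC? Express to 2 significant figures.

CYP2C19: 0.49 × 0.33 = 0.1617
CYP2E1: 0.33 (unchanged)
Other: 0.18 (unchanged)
New clearance relative to baseline: 0.1617 + 0.33 + 0.18 = 0.6717.
AUC is inversely proportional to clearance, so the fold-change is 1 / 0.6717 = 1.5.

1.5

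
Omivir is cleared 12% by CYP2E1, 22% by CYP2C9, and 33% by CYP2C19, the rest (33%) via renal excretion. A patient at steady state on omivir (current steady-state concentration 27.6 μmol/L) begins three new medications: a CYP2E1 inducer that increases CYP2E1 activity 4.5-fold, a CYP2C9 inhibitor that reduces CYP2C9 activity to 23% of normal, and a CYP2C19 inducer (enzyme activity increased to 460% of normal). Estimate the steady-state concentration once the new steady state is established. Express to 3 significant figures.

CYP2E1: 0.12 × 4.5 = 0.54
CYP2C9: 0.22 × 0.23 = 0.0506
CYP2C19: 0.33 × 4.6 = 1.518
Other: 0.33 (unchanged)
Relative clearance = 0.54 + 0.0506 + 1.518 + 0.33 = 2.4386.
New steady-state concentration = 27.6 / 2.4386 = 11.3 μmol/L (concentration scales inversely with clearance).

11.3 μmol/L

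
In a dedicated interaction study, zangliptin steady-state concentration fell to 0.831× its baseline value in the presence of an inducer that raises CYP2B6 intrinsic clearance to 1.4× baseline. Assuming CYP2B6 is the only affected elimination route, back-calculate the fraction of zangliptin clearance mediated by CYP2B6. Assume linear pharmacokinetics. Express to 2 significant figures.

0.51

CL'/CL = 1 / 0.831 = 1.203
1.4·fm + (1 − fm) = 1.203
fm = (1.203 − 1) / (1.4 − 1) = 0.51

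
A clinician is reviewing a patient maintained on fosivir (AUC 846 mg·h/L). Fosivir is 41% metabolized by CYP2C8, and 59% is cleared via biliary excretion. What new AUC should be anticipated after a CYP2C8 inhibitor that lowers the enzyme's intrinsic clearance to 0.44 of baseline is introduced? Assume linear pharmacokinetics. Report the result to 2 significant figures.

1.1 × 10³ mg·h/L

CYP2C8: 0.41 × 0.44 = 0.1804
Other: 0.59 (unchanged)
CL_new/CL_old = 0.1804 + 0.59 = 0.7704.
New AUC = baseline ÷ relative clearance = 846 / 0.7704 = 1.1 × 10³ mg·h/L.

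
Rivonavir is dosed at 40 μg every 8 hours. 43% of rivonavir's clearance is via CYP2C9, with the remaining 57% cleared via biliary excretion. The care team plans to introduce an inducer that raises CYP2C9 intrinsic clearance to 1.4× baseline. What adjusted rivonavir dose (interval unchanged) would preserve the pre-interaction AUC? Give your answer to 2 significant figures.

47 μg

CYP2C9: 0.43 × 1.4 = 0.602
Other: 0.57 (unchanged)
Relative clearance = 0.602 + 0.57 = 1.172.
Css,avg = (dose rate)/CL, so holding Css fixed requires dose ∝ CL: 40 × 1.172 = 47 μg.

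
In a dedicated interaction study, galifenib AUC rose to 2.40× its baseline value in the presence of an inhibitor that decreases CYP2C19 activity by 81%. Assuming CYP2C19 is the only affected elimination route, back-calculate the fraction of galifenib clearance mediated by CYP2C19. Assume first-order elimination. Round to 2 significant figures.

Let x = fm,CYP2C19. Because AUC ∝ 1/CL, relative clearance fell to 1/2.40 = 0.4167.
Only the CYP2C19 route changed, so 0.4167 = x·0.19 + (1 − x), giving x = 0.72.

0.72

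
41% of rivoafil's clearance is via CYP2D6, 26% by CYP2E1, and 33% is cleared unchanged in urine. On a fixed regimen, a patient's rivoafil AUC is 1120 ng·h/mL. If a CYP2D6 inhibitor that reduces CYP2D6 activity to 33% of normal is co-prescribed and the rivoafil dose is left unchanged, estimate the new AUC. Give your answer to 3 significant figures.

The CYP2D6 pathway (41% of clearance) is reduced to 0.33× activity: 0.41 × 0.33 = 0.1353.
CYP2E1 (26%) and the residual 33% are unaffected.
New clearance relative to baseline: 0.1353 + 0.26 + 0.33 = 0.7253.
AUC ∝ 1/CL, so new value = 1120 / 0.7253 = 1.54 × 10³ ng·h/mL.

1.54 × 10³ ng·h/mL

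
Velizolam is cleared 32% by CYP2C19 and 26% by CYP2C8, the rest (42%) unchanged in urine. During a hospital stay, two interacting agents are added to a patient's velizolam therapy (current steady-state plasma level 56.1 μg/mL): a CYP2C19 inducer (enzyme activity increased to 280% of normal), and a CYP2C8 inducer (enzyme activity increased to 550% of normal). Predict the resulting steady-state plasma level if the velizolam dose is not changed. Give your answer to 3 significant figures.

20.4 μg/mL

CYP2C19: 0.32 × 2.8 = 0.896
CYP2C8: 0.26 × 5.5 = 1.43
Other: 0.42 (unchanged)
New clearance relative to baseline: 0.896 + 1.43 + 0.42 = 2.746.
Dividing the baseline by the relative clearance: 56.1 / 2.746 = 20.4 μg/mL.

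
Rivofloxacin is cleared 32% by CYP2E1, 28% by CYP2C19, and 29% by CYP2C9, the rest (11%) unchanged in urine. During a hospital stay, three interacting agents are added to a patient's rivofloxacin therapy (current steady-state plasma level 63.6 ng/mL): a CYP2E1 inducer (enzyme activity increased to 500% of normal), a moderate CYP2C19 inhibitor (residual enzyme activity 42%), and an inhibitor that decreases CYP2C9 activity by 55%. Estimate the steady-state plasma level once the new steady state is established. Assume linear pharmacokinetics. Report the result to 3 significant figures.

The CYP2E1 pathway (32% of clearance) rises to 5× activity: 0.32 × 5 = 1.6.
The CYP2C19 pathway (28% of clearance) drops to 0.42× activity: 0.28 × 0.42 = 0.1176.
The CYP2C9 pathway (29% of clearance) falls to 0.45× activity: 0.29 × 0.45 = 0.1305.
Non-CYP routes (11%) are unchanged.
CL_new/CL_old = 1.6 + 0.1176 + 0.1305 + 0.11 = 1.9581.
Dividing the baseline by the relative clearance: 63.6 / 1.9581 = 32.5 ng/mL.

32.5 ng/mL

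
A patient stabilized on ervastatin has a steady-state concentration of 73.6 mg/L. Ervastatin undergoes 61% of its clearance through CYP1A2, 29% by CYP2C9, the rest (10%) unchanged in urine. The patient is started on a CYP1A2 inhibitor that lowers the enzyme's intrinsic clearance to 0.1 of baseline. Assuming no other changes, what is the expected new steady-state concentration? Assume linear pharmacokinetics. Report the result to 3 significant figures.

The CYP1A2 pathway (61% of clearance) drops to 0.1× activity: 0.61 × 0.1 = 0.061.
CYP2C9 (29%) and the residual 10% are unaffected.
New clearance relative to baseline: 0.061 + 0.29 + 0.1 = 0.451.
New steady-state concentration = baseline ÷ relative clearance = 73.6 / 0.451 = 163 mg/L.

163 mg/L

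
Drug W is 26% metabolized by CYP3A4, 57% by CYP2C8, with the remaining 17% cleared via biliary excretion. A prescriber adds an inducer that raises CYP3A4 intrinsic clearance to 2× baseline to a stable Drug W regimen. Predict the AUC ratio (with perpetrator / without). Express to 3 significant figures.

CYP3A4: 0.26 × 2 = 0.52
CYP2C8: 0.57 (unchanged)
Other: 0.17 (unchanged)
New clearance relative to baseline: 0.52 + 0.57 + 0.17 = 1.26.
AUC is inversely proportional to clearance, so the fold-change is 1 / 1.26 = 0.794.

0.794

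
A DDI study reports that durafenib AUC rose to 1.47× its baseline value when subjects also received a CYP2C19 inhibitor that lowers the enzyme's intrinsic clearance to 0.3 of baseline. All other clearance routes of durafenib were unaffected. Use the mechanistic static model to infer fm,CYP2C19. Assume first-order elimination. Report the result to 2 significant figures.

Call the CYP2C19 fraction fm. After the interaction, CL_new/CL_old = fm × 0.3 + (1 − fm).
AUC ratio = 1 / (new CL fraction), so new CL fraction = 1 / 1.47 = 0.6803.
fm × 0.3 + 1 − fm = 0.6803  ⇒  fm × (0.3 − 1) = −0.3197  ⇒  fm = 0.46.

0.46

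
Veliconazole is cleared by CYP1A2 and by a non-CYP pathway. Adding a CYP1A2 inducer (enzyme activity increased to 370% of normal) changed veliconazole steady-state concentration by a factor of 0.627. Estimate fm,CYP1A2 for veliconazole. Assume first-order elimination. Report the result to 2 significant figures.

0.22

CL'/CL = 1 / 0.627 = 1.595
3.7·fm + (1 − fm) = 1.595
fm = (1.595 − 1) / (3.7 − 1) = 0.22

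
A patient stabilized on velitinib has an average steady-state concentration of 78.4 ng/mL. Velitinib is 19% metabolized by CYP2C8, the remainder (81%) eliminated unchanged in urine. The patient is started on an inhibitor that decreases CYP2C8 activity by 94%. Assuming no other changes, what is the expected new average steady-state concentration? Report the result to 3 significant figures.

95.4 ng/mL

CYP2C8: 0.19 × 0.06 = 0.0114
Other: 0.81 (unchanged)
CL_new/CL_old = 0.0114 + 0.81 = 0.8214.
With dosing unchanged, average steady-state concentration scales as 1/CL: 78.4 / 0.8214 = 95.4 ng/mL.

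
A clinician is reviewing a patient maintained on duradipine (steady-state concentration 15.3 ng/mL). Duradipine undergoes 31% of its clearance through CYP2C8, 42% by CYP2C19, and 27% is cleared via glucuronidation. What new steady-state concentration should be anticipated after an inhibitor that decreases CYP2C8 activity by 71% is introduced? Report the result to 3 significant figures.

19.6 ng/mL

The CYP2C8 pathway (31% of clearance) is reduced to 0.29× activity: 0.31 × 0.29 = 0.0899.
CYP2C19 (42%) and the residual 27% are unaffected.
New clearance relative to baseline: 0.0899 + 0.42 + 0.27 = 0.7799.
New steady-state concentration = baseline ÷ relative clearance = 15.3 / 0.7799 = 19.6 ng/mL.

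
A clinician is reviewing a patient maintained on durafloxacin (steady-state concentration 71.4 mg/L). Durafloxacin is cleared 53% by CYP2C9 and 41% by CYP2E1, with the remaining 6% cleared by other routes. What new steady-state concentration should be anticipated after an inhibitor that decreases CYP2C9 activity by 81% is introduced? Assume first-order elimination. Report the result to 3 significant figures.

The CYP2C9 pathway (53% of clearance) is reduced to 0.19× activity: 0.53 × 0.19 = 0.1007.
CYP2E1 (41%) and the residual 6% are unaffected.
CL_new/CL_old = 0.1007 + 0.41 + 0.06 = 0.5707.
New steady-state concentration = baseline ÷ relative clearance = 71.4 / 0.5707 = 125 mg/L.

125 mg/L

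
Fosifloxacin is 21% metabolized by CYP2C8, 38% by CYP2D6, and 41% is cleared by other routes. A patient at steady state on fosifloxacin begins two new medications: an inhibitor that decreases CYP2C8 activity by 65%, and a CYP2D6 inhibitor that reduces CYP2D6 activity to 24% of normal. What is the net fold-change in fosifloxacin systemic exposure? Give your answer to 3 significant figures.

The CYP2C8 pathway (21% of clearance) falls to 0.35× activity: 0.21 × 0.35 = 0.0735.
The CYP2D6 pathway (38% of clearance) drops to 0.24× activity: 0.38 × 0.24 = 0.0912.
Non-CYP routes (41%) are unchanged.
CL_new/CL_old = 0.0735 + 0.0912 + 0.41 = 0.5747.
Because systemic exposure varies inversely with clearance, the combined effect is 1 / 0.5747 = 1.74.

1.74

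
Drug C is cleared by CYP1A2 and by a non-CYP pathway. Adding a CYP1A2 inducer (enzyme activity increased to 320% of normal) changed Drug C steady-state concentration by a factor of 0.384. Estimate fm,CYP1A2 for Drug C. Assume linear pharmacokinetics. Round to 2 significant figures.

0.73

Write x for the fraction cleared via CYP1A2. The observed steady-state concentration change means clearance rose to 1/0.384 = 2.604 of baseline.
Only the CYP1A2 route changed, so 2.604 = x·3.2 + (1 − x), giving x = 0.73.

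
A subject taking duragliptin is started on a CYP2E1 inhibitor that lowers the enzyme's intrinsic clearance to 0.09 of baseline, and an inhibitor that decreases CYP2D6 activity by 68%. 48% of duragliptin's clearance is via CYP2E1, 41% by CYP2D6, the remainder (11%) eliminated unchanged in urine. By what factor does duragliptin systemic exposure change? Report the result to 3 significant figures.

3.52

The CYP2E1 pathway (48% of clearance) is reduced to 0.09× activity: 0.48 × 0.09 = 0.0432.
The CYP2D6 pathway (41% of clearance) drops to 0.32× activity: 0.41 × 0.32 = 0.1312.
Non-CYP routes (11%) are unchanged.
New clearance relative to baseline: 0.0432 + 0.1312 + 0.11 = 0.2844.
Net systemic exposure ratio = 1 / 0.2844 = 3.52.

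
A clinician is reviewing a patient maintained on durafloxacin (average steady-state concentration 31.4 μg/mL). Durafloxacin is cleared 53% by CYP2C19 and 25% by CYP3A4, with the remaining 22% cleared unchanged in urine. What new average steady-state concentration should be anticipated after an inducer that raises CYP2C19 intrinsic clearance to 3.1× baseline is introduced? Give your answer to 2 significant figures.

15 μg/mL

The CYP2C19 pathway (53% of clearance) increases to 3.1× activity: 0.53 × 3.1 = 1.643.
CYP3A4 (25%) and the residual 22% are unaffected.
CL_new/CL_old = 1.643 + 0.25 + 0.22 = 2.113.
New average steady-state concentration = baseline ÷ relative clearance = 31.4 / 2.113 = 15 μg/mL.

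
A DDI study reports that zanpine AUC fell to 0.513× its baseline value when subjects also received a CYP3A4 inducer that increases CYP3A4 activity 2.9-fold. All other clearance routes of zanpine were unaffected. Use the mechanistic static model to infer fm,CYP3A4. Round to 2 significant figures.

0.50

Write x for the fraction cleared via CYP3A4. The observed AUC change means clearance rose to 1/0.513 = 1.949 of baseline.
Setting x·2.9 + (1 − x) = 1.949 and solving: x = (1.949 − 1)/(2.9 − 1) = 0.50.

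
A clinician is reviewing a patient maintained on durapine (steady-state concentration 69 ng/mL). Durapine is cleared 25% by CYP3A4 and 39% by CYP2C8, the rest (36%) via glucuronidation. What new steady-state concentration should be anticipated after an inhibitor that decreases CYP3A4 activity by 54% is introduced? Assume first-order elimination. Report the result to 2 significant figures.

80 ng/mL

CYP3A4: 0.25 × 0.46 = 0.115
CYP2C8: 0.39 (unchanged)
Other: 0.36 (unchanged)
Relative clearance = 0.115 + 0.39 + 0.36 = 0.865.
Steady-state concentration ∝ 1/CL, so new value = 69 / 0.865 = 80 ng/mL.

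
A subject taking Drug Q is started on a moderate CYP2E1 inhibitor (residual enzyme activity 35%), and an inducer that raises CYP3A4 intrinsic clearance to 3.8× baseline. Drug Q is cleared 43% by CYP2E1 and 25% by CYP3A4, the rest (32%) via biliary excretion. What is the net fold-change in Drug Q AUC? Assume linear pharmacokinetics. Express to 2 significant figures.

CYP2E1: 0.43 × 0.35 = 0.1505
CYP3A4: 0.25 × 3.8 = 0.95
Other: 0.32 (unchanged)
New clearance relative to baseline: 0.1505 + 0.95 + 0.32 = 1.4205.
Net AUC ratio = 1 / 1.4205 = 0.70.

0.70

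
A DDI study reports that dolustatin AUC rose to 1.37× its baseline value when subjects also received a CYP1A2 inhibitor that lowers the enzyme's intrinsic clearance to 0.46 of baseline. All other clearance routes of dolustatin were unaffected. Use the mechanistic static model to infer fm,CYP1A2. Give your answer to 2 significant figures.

CL'/CL = 1 / 1.37 = 0.7299
0.46·fm + (1 − fm) = 0.7299
fm = (0.7299 − 1) / (0.46 − 1) = 0.50

0.50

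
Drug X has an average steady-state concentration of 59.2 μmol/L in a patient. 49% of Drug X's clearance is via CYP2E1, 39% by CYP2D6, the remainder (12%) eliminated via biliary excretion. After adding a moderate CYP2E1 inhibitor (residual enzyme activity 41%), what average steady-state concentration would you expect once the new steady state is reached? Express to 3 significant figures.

83.3 μmol/L

CYP2E1: 0.49 × 0.41 = 0.2009
CYP2D6: 0.39 (unchanged)
Other: 0.12 (unchanged)
New clearance relative to baseline: 0.2009 + 0.39 + 0.12 = 0.7109.
With dosing unchanged, average steady-state concentration scales as 1/CL: 59.2 / 0.7109 = 83.3 μmol/L.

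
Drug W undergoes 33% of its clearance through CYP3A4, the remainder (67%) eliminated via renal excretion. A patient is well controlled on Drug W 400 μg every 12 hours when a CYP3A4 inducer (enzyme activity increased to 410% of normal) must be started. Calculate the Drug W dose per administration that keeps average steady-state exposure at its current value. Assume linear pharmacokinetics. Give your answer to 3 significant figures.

CYP3A4: 0.33 × 4.1 = 1.353
Other: 0.67 (unchanged)
Relative clearance = 1.353 + 0.67 = 2.023.
Css,avg = (dose rate)/CL, so holding Css fixed requires dose ∝ CL: 400 × 2.023 = 809 μg.

809 μg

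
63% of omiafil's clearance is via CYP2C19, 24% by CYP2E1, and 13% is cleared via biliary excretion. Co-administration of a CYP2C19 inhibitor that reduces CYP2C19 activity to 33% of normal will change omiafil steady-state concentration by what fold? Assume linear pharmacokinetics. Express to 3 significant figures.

The CYP2C19 pathway (63% of clearance) is reduced to 0.33× activity: 0.63 × 0.33 = 0.2079.
CYP2E1 (24%) and the residual 13% are unaffected.
New clearance relative to baseline: 0.2079 + 0.24 + 0.13 = 0.5779.
Since steady-state concentration ∝ 1/CL, the ratio is 1 / 0.5779 = 1.73.

1.73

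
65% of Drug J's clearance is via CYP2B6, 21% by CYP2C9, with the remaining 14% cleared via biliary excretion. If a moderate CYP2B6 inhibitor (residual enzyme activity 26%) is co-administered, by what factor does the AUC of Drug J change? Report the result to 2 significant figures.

The CYP2B6 pathway (65% of clearance) is reduced to 0.26× activity: 0.65 × 0.26 = 0.169.
CYP2C9 (21%) and the residual 14% are unaffected.
Relative clearance = 0.169 + 0.21 + 0.14 = 0.519.
AUC is inversely proportional to clearance, so the fold-change is 1 / 0.519 = 1.9.

1.9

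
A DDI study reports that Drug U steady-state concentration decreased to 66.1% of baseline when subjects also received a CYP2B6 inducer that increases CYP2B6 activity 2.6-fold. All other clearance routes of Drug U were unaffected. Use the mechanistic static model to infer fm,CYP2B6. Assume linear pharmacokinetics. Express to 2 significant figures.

0.32

Write x for the fraction cleared via CYP2B6. The observed steady-state concentration change means clearance rose to 1/0.661 = 1.513 of baseline.
Setting x·2.6 + (1 − x) = 1.513 and solving: x = (1.513 − 1)/(2.6 − 1) = 0.32.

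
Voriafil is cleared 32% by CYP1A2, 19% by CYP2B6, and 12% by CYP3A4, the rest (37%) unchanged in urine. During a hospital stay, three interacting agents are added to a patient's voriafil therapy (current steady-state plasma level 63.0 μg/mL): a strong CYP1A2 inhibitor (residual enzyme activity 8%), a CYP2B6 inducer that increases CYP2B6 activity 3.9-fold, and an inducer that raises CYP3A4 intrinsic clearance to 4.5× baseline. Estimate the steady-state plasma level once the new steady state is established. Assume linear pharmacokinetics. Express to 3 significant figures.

The CYP1A2 pathway (32% of clearance) drops to 0.08× activity: 0.32 × 0.08 = 0.0256.
The CYP2B6 pathway (19% of clearance) rises to 3.9× activity: 0.19 × 3.9 = 0.741.
The CYP3A4 pathway (12% of clearance) is boosted to 4.5× activity: 0.12 × 4.5 = 0.54.
Non-CYP routes (37%) are unchanged.
Relative clearance = 0.0256 + 0.741 + 0.54 + 0.37 = 1.6766.
Steady-state plasma level ∝ 1/CL: new value = 63.0 / 1.6766 = 37.6 μg/mL.

37.6 μg/mL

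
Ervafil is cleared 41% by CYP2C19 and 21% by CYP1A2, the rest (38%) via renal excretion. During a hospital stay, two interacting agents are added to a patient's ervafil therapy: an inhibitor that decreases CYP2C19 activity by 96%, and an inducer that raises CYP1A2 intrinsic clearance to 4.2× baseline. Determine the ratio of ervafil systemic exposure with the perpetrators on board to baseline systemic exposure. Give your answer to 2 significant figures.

The CYP2C19 pathway (41% of clearance) is reduced to 0.04× activity: 0.41 × 0.04 = 0.0164.
The CYP1A2 pathway (21% of clearance) increases to 4.2× activity: 0.21 × 4.2 = 0.882.
The remaining 38% of clearance is unaffected.
Relative clearance = 0.0164 + 0.882 + 0.38 = 1.2784.
Because systemic exposure varies inversely with clearance, the combined effect is 1 / 1.2784 = 0.78.

0.78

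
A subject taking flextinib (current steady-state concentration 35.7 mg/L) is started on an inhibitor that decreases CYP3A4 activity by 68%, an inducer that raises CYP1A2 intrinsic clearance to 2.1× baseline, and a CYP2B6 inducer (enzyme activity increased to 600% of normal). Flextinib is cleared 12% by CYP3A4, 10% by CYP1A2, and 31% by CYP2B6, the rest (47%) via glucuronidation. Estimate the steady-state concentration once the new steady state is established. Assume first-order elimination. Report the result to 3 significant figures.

CYP3A4: 0.12 × 0.32 = 0.0384
CYP1A2: 0.1 × 2.1 = 0.21
CYP2B6: 0.31 × 6 = 1.86
Other: 0.47 (unchanged)
New clearance relative to baseline: 0.0384 + 0.21 + 1.86 + 0.47 = 2.5784.
Steady-state concentration ∝ 1/CL: new value = 35.7 / 2.5784 = 13.8 mg/L.

13.8 mg/L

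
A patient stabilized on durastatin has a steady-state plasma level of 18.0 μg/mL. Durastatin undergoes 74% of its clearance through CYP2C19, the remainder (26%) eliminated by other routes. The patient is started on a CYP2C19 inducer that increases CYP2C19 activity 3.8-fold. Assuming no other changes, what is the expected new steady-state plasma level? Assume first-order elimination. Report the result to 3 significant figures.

The CYP2C19 pathway (74% of clearance) rises to 3.8× activity: 0.74 × 3.8 = 2.812.
Non-CYP routes (26%) are unchanged.
Relative clearance = 2.812 + 0.26 = 3.072.
With dosing unchanged, steady-state plasma level scales as 1/CL: 18.0 / 3.072 = 5.86 μg/mL.

5.86 μg/mL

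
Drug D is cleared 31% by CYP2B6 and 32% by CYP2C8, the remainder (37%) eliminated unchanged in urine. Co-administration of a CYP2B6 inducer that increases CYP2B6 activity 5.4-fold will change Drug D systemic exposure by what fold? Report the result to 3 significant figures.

0.423

The CYP2B6 pathway (31% of clearance) is boosted to 5.4× activity: 0.31 × 5.4 = 1.674.
CYP2C8 (32%) and the residual 37% are unaffected.
Relative clearance = 1.674 + 0.32 + 0.37 = 2.364.
Systemic exposure ratio = CL_old/CL_new = 1 / 2.364 = 0.423.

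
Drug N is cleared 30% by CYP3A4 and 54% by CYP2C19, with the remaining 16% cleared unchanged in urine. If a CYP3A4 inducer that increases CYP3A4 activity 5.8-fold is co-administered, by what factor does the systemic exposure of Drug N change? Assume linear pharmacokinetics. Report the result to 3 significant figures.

CYP3A4: 0.3 × 5.8 = 1.74
CYP2C19: 0.54 (unchanged)
Other: 0.16 (unchanged)
CL_new/CL_old = 1.74 + 0.54 + 0.16 = 2.44.
Since systemic exposure ∝ 1/CL, the ratio is 1 / 2.44 = 0.410.

0.410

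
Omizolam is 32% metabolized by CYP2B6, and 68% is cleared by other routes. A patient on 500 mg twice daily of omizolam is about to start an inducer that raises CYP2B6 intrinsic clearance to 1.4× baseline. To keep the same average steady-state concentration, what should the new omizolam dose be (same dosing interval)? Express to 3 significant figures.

The CYP2B6 pathway (32% of clearance) rises to 1.4× activity: 0.32 × 1.4 = 0.448.
The remaining 68% of clearance is unaffected.
CL_new/CL_old = 0.448 + 0.68 = 1.128.
To maintain the same steady-state level, dose must scale with clearance: new dose = 500 × 1.128 = 564 mg.

564 mg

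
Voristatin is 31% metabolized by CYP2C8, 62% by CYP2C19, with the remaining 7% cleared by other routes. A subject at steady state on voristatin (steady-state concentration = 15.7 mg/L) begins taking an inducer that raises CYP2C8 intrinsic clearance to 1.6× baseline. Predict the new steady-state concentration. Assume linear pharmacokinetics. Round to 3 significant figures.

13.2 mg/L

The CYP2C8 pathway (31% of clearance) increases to 1.6× activity: 0.31 × 1.6 = 0.496.
CYP2C19 (62%) and the residual 7% are unaffected.
New clearance relative to baseline: 0.496 + 0.62 + 0.07 = 1.186.
New steady-state concentration = baseline ÷ relative clearance = 15.7 / 1.186 = 13.2 mg/L.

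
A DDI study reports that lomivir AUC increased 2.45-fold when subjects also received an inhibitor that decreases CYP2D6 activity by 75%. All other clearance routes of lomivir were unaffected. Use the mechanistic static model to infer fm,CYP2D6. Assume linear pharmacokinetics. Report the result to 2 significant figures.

0.79

Let fm be the CYP2D6 fraction. New clearance relative to baseline = fm × 0.25 + (1 − fm).
AUC ratio = 1 / (new CL fraction), so new CL fraction = 1 / 2.45 = 0.4082.
fm × 0.25 + 1 − fm = 0.4082  ⇒  fm × (0.25 − 1) = −0.5918  ⇒  fm = 0.79.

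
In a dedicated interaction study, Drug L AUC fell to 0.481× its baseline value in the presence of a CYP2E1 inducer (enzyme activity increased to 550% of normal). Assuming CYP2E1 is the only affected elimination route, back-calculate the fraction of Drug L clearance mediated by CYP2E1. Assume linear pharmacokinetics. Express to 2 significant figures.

Let fm be the CYP2E1 fraction. New clearance relative to baseline = fm × 5.5 + (1 − fm).
AUC ratio = 1 / (new CL fraction), so new CL fraction = 1 / 0.481 = 2.079.
fm × 5.5 + 1 − fm = 2.079  ⇒  fm × (5.5 − 1) = 1.079  ⇒  fm = 0.24.

0.24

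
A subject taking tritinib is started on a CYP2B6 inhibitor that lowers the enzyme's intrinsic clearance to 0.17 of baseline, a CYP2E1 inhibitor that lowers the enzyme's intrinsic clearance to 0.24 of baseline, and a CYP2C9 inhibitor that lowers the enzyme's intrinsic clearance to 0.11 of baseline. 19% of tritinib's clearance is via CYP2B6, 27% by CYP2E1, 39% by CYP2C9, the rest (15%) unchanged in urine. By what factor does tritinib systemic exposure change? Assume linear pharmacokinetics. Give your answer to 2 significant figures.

The CYP2B6 pathway (19% of clearance) is reduced to 0.17× activity: 0.19 × 0.17 = 0.0323.
The CYP2E1 pathway (27% of clearance) drops to 0.24× activity: 0.27 × 0.24 = 0.0648.
The CYP2C9 pathway (39% of clearance) drops to 0.11× activity: 0.39 × 0.11 = 0.0429.
The remaining 15% of clearance is unaffected.
Relative clearance = 0.0323 + 0.0648 + 0.0429 + 0.15 = 0.29.
Because systemic exposure varies inversely with clearance, the combined effect is 1 / 0.29 = 3.4.

3.4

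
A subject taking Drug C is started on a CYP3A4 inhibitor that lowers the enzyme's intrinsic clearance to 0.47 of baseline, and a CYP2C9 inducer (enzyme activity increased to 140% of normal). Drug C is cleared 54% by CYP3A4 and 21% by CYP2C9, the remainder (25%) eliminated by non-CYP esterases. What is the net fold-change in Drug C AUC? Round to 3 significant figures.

CYP3A4: 0.54 × 0.47 = 0.2538
CYP2C9: 0.21 × 1.4 = 0.294
Other: 0.25 (unchanged)
CL_new/CL_old = 0.2538 + 0.294 + 0.25 = 0.7978.
Net AUC ratio = 1 / 0.7978 = 1.25.

1.25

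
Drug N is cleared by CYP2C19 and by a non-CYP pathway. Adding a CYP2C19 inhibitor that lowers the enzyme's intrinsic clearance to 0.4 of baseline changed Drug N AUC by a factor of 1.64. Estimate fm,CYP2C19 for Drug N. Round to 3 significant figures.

Let fm be the CYP2C19 fraction. New clearance relative to baseline = fm × 0.4 + (1 − fm).
AUC ratio = 1 / (new CL fraction), so new CL fraction = 1 / 1.64 = 0.6098.
fm × 0.4 + 1 − fm = 0.6098  ⇒  fm × (0.4 − 1) = −0.3902  ⇒  fm = 0.650.

0.650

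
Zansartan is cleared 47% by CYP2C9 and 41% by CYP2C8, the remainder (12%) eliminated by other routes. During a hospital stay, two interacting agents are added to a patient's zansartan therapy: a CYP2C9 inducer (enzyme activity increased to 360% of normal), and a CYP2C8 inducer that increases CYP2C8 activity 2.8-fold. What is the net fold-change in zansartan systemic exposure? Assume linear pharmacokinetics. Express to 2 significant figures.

0.34

The CYP2C9 pathway (47% of clearance) is boosted to 3.6× activity: 0.47 × 3.6 = 1.692.
The CYP2C8 pathway (41% of clearance) is boosted to 2.8× activity: 0.41 × 2.8 = 1.148.
The remaining 12% of clearance is unaffected.
CL_new/CL_old = 1.692 + 1.148 + 0.12 = 2.96.
Systemic exposure ∝ 1/CL: fold-change = 1 / 2.96 = 0.34.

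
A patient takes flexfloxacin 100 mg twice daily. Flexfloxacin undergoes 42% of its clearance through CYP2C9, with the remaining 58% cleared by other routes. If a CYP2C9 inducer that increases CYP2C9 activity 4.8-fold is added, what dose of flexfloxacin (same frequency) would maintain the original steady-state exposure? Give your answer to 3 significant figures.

CYP2C9: 0.42 × 4.8 = 2.016
Other: 0.58 (unchanged)
Relative clearance = 2.016 + 0.58 = 2.596.
Css,avg = (dose rate)/CL, so holding Css fixed requires dose ∝ CL: 100 × 2.596 = 260 mg.

260 mg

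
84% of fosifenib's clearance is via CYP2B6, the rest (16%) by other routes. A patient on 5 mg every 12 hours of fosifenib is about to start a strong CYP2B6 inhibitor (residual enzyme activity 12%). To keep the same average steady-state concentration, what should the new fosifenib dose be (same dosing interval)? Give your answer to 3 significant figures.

The CYP2B6 pathway (84% of clearance) is reduced to 0.12× activity: 0.84 × 0.12 = 0.1008.
Non-CYP routes (16%) are unchanged.
New clearance relative to baseline: 0.1008 + 0.16 = 0.2608.
Exposure is unchanged when dose changes in proportion to clearance. New dose = 5 mg × 0.2608 = 1.30 mg.

1.30 mg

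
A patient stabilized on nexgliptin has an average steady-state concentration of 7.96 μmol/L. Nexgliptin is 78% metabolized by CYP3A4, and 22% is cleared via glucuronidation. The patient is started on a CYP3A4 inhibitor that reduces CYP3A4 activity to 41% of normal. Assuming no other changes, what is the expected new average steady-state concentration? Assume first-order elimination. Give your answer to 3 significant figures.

The CYP3A4 pathway (78% of clearance) drops to 0.41× activity: 0.78 × 0.41 = 0.3198.
The remaining 22% of clearance is unaffected.
CL_new/CL_old = 0.3198 + 0.22 = 0.5398.
With dosing unchanged, average steady-state concentration scales as 1/CL: 7.96 / 0.5398 = 14.7 μmol/L.

14.7 μmol/L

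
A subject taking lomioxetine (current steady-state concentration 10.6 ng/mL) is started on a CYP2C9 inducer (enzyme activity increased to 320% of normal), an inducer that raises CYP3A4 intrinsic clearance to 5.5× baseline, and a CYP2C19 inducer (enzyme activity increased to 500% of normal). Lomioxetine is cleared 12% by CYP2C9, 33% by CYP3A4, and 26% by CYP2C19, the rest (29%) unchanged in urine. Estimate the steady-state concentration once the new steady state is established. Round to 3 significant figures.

2.80 ng/mL

CYP2C9: 0.12 × 3.2 = 0.384
CYP3A4: 0.33 × 5.5 = 1.815
CYP2C19: 0.26 × 5 = 1.3
Other: 0.29 (unchanged)
Relative clearance = 0.384 + 1.815 + 1.3 + 0.29 = 3.789.
Steady-state concentration ∝ 1/CL: new value = 10.6 / 3.789 = 2.80 ng/mL.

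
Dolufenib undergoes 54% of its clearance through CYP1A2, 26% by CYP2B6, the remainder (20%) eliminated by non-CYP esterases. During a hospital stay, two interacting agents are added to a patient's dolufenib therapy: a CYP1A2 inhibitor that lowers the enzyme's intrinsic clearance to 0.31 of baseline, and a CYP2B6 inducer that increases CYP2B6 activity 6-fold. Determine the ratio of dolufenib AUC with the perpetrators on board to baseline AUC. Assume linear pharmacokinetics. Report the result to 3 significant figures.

CYP1A2: 0.54 × 0.31 = 0.1674
CYP2B6: 0.26 × 6 = 1.56
Other: 0.2 (unchanged)
Relative clearance = 0.1674 + 1.56 + 0.2 = 1.9274.
Net AUC ratio = 1 / 1.9274 = 0.519.

0.519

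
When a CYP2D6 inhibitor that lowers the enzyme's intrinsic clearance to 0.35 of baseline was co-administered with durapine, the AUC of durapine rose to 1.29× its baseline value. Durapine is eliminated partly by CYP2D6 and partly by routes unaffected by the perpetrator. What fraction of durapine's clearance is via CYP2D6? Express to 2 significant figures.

0.35

Let x = fm,CYP2D6. Because AUC ∝ 1/CL, relative clearance fell to 1/1.29 = 0.7752.
Only the CYP2D6 route changed, so 0.7752 = x·0.35 + (1 − x), giving x = 0.35.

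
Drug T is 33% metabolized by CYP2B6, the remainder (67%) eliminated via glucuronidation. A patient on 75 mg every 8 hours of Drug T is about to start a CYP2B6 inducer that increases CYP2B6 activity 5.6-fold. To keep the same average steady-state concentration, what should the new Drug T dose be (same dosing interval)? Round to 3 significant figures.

The CYP2B6 pathway (33% of clearance) is boosted to 5.6× activity: 0.33 × 5.6 = 1.848.
Non-CYP routes (67%) are unchanged.
Relative clearance = 1.848 + 0.67 = 2.518.
Css,avg = (dose rate)/CL, so holding Css fixed requires dose ∝ CL: 75 × 2.518 = 189 mg.

189 mg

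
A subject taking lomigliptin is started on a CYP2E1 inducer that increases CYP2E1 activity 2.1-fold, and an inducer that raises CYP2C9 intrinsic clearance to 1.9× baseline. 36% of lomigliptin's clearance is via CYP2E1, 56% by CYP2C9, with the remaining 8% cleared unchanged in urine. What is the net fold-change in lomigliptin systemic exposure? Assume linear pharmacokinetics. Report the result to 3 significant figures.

CYP2E1: 0.36 × 2.1 = 0.756
CYP2C9: 0.56 × 1.9 = 1.064
Other: 0.08 (unchanged)
Relative clearance = 0.756 + 1.064 + 0.08 = 1.9.
Systemic exposure ∝ 1/CL: fold-change = 1 / 1.9 = 0.526.

0.526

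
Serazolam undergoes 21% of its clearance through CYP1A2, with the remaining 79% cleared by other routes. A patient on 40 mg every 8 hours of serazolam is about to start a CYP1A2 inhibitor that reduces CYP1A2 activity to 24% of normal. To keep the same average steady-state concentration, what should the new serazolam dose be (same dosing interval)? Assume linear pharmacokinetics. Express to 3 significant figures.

33.6 mg

The CYP1A2 pathway (21% of clearance) is reduced to 0.24× activity: 0.21 × 0.24 = 0.0504.
Non-CYP routes (79%) are unchanged.
New clearance relative to baseline: 0.0504 + 0.79 = 0.8404.
To maintain the same steady-state level, dose must scale with clearance: new dose = 40 × 0.8404 = 33.6 mg.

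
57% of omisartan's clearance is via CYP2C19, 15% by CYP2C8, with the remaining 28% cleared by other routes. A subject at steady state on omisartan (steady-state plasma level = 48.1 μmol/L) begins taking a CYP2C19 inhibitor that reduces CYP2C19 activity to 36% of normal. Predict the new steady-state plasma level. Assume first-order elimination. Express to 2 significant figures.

76 μmol/L

The CYP2C19 pathway (57% of clearance) is reduced to 0.36× activity: 0.57 × 0.36 = 0.2052.
CYP2C8 (15%) and the residual 28% are unaffected.
CL_new/CL_old = 0.2052 + 0.15 + 0.28 = 0.6352.
New steady-state plasma level = baseline ÷ relative clearance = 48.1 / 0.6352 = 76 μmol/L.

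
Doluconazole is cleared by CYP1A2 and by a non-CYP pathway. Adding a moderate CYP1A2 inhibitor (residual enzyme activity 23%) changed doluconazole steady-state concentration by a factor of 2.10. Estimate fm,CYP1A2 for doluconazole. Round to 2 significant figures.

0.68

CL'/CL = 1 / 2.10 = 0.4762
0.23·fm + (1 − fm) = 0.4762
fm = (0.4762 − 1) / (0.23 − 1) = 0.68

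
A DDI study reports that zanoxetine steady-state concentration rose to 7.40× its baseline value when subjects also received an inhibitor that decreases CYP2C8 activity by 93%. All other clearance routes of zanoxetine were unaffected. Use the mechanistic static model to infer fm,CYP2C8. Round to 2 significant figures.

0.93

Write x for the fraction cleared via CYP2C8. The observed steady-state concentration change means clearance fell to 1/7.40 = 0.1351 of baseline.
Setting x·0.07 + (1 − x) = 0.1351 and solving: x = (0.1351 − 1)/(0.07 − 1) = 0.93.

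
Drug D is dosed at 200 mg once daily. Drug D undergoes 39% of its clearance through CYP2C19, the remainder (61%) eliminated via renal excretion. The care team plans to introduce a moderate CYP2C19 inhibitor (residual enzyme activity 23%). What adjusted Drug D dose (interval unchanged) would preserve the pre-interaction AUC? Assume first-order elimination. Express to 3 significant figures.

CYP2C19: 0.39 × 0.23 = 0.0897
Other: 0.61 (unchanged)
Relative clearance = 0.0897 + 0.61 = 0.6997.
Exposure is unchanged when dose changes in proportion to clearance. New dose = 200 mg × 0.6997 = 140 mg.

140 mg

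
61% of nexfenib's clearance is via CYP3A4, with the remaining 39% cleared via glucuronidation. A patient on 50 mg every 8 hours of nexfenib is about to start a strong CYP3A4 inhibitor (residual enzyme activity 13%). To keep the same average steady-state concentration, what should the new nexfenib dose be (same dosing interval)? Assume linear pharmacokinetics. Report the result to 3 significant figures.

23.5 mg

The CYP3A4 pathway (61% of clearance) falls to 0.13× activity: 0.61 × 0.13 = 0.0793.
The remaining 39% of clearance is unaffected.
New clearance relative to baseline: 0.0793 + 0.39 = 0.4693.
To maintain the same steady-state level, dose must scale with clearance: new dose = 50 × 0.4693 = 23.5 mg.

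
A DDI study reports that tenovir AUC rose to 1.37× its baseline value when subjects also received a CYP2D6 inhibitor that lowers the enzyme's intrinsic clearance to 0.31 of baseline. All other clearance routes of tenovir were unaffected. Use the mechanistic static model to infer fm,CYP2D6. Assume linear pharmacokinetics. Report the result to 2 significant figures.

0.39

Write x for the fraction cleared via CYP2D6. The observed AUC change means clearance fell to 1/1.37 = 0.7299 of baseline.
Setting x·0.31 + (1 − x) = 0.7299 and solving: x = (0.7299 − 1)/(0.31 − 1) = 0.39.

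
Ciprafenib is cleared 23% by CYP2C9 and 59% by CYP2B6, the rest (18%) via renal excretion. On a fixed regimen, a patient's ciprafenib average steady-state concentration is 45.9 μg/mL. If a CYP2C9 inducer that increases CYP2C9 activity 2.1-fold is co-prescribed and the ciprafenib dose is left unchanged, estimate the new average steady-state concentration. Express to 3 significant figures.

36.6 μg/mL

The CYP2C9 pathway (23% of clearance) is boosted to 2.1× activity: 0.23 × 2.1 = 0.483.
CYP2B6 (59%) and the residual 18% are unaffected.
Relative clearance = 0.483 + 0.59 + 0.18 = 1.253.
With dosing unchanged, average steady-state concentration scales as 1/CL: 45.9 / 1.253 = 36.6 μg/mL.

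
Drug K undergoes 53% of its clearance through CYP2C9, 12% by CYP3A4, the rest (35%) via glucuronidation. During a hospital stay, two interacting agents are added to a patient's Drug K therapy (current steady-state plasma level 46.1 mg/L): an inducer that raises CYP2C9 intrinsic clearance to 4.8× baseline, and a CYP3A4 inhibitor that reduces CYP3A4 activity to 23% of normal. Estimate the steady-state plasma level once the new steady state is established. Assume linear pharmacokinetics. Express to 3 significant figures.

15.8 mg/L

CYP2C9: 0.53 × 4.8 = 2.544
CYP3A4: 0.12 × 0.23 = 0.0276
Other: 0.35 (unchanged)
CL_new/CL_old = 2.544 + 0.0276 + 0.35 = 2.9216.
New steady-state plasma level = 46.1 / 2.9216 = 15.8 mg/L (concentration scales inversely with clearance).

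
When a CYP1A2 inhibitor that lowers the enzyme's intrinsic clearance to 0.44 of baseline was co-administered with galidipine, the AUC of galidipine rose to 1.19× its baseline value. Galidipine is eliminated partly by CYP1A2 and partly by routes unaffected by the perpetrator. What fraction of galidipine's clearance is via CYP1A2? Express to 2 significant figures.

0.29

CL'/CL = 1 / 1.19 = 0.8403
0.44·fm + (1 − fm) = 0.8403
fm = (0.8403 − 1) / (0.44 − 1) = 0.29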